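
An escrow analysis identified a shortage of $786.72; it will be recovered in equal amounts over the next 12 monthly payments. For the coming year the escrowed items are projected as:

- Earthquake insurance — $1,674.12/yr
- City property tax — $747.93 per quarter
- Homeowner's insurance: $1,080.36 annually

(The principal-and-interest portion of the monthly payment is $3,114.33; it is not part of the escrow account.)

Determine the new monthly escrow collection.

Earthquake insurance = $1,674.12/yr
City property tax = $747.93 × 4 = $2,991.72/yr
Homeowner's insurance = $1,080.36/yr
Yearly total = $1,674.12 + $2,991.72 + $1,080.36 = $5,746.20
Monthly = $5,746.20 / 12 = $478.85
Monthly shortage recovery: $786.72 / 12 = $65.56
Adjusted monthly = $478.85 + $65.56 = $544.41

$544.41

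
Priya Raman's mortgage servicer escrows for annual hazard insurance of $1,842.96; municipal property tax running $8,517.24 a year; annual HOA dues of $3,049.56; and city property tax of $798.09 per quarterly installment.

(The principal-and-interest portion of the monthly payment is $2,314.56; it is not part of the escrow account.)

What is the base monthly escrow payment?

Hazard insurance = $1,842.96 per year
Municipal property tax = $8,517.24 per year
HOA dues = $3,049.56 per year
City property tax = $798.09 × 4 = $3,192.36 per year
Yearly total = $1,842.96 + $8,517.24 + $3,049.56 + $3,192.36 = $16,602.12
Per month = $16,602.12 ÷ 12 = $1,383.51

$1,383.51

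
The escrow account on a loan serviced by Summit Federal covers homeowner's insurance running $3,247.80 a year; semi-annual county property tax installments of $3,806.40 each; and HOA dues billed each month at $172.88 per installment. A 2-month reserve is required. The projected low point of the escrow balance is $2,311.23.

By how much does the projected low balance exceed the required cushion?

Homeowner's insurance — $3,247.80
County property tax — $3,806.40 × 2 = $7,612.80
HOA dues — $172.88 × 12 = $2,074.56
Annual escrow total = $12,935.16
Per month = $12,935.16 ÷ 12 = $1,077.93
Cushion = 2 × $1,077.93 = $2,155.86
Surplus = $2,311.23 − $2,155.86 = $155.37

$155.37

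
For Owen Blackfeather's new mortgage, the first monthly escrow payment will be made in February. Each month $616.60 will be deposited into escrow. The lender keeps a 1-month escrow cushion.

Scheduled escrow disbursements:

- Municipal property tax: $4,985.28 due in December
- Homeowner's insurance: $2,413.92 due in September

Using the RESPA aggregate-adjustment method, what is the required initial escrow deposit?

$1,233.20

Cushion = 1 × $616.60 = $616.60
Trial balance (start $0, +$616.60 each month, − disbursements):
  Feb: +$616.60 → $616.60
  Mar: +$616.60 → $1,233.20
  Apr: +$616.60 → $1,849.80
  May: +$616.60 → $2,466.40
  Jun: +$616.60 → $3,083.00
  Jul: +$616.60 → $3,699.60
  Aug: +$616.60 → $4,316.20
  Sep: +$616.60 − $2,413.92 → $2,518.88
  Oct: +$616.60 → $3,135.48
  Nov: +$616.60 → $3,752.08
  Dec: +$616.60 − $4,985.28 → -$616.60
  Jan: +$616.60 → $0.00
Lowest trial balance = -$616.60 (Dec)
Initial deposit = cushion − low point = $616.60 − (-$616.60) = $1,233.20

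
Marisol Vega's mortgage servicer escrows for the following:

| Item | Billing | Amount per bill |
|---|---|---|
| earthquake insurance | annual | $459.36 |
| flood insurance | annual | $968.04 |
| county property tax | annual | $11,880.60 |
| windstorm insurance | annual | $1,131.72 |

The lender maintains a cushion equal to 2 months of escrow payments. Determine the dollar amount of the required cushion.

Earthquake insurance = $459.36 per year
Flood insurance = $968.04 per year
County property tax = $11,880.60 per year
Windstorm insurance = $1,131.72 per year
Combined annual = $459.36 + $968.04 + $11,880.60 + $1,131.72 = $14,439.72
Monthly = $14,439.72 / 12 = $1,203.31
Cushion = 2 × $1,203.31 = $2,406.62

$2,406.62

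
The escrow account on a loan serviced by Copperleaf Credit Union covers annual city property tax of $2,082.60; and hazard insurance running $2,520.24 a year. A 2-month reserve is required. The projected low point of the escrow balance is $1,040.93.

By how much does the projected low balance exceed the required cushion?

City property tax: $2,082.60/yr
Hazard insurance: $2,520.24/yr
Combined annual = $4,602.84
Per month = $4,602.84 / 12 = $383.57
Required cushion = 2 × $383.57 = $767.14
Excess over cushion: $1,040.93 − $767.14 = $273.79

$273.79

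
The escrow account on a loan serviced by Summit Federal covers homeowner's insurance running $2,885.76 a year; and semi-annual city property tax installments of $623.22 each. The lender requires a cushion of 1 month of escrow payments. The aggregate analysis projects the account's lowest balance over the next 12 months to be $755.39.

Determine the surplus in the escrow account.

$411.04

Homeowner's insurance — $2,885.76 annually
City property tax — $623.22 × 2 = $1,246.44 annually
Total per year = $4,132.20
Per month = $4,132.20 / 12 = $344.35
Required cushion = 1 × $344.35 = $344.35
Surplus = $755.39 − $344.35 = $411.04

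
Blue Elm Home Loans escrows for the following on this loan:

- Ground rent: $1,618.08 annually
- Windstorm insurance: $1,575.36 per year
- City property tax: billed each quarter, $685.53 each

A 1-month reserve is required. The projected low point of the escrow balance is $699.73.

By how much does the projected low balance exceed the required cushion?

$205.10

Ground rent: $1,618.08 per year
Windstorm insurance: $1,575.36 per year
City property tax: $685.53 × 4 = $2,742.12 per year
Total annual escrow = $1,618.08 + $1,575.36 + $2,742.12 = $5,935.56
Per month = $5,935.56 / 12 = $494.63
Cushion = 1 × $494.63 = $494.63
Excess over cushion: $699.73 − $494.63 = $205.10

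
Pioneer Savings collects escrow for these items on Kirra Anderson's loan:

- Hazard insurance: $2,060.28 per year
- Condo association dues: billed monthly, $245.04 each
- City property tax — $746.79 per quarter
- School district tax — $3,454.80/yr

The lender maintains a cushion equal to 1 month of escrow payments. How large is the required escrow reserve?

Hazard insurance = $2,060.28/yr
Condo association dues = $245.04 × 12 = $2,940.48/yr
City property tax = $746.79 × 4 = $2,987.16/yr
School district tax = $3,454.80/yr
Yearly total = $11,442.72
Base monthly escrow = $11,442.72 / 12 = $953.56
Reserve = 1 × $953.56 = $953.56

$953.56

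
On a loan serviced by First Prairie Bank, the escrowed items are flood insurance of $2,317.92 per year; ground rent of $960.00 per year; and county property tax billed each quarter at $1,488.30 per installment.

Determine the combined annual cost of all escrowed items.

Flood insurance — $2,317.92 annually
Ground rent — $960.00 annually
County property tax — $1,488.30 × 4 = $5,953.20 annually
Yearly total = $9,231.12

$9,231.12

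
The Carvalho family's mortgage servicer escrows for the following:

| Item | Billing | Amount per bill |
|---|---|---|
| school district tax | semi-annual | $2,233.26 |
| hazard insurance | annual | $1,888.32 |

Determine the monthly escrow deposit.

School district tax: $2,233.26 × 2 = $4,466.52
Hazard insurance: $1,888.32
Yearly total = $4,466.52 + $1,888.32 = $6,354.84
Per month = $6,354.84 / 12 = $529.57

$529.57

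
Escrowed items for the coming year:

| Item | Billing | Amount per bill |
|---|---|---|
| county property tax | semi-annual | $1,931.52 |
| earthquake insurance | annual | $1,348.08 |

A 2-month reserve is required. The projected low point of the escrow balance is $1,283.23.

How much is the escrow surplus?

County property tax = $1,931.52 × 2 = $3,863.04
Earthquake insurance = $1,348.08
Total annual escrow = $3,863.04 + $1,348.08 = $5,211.12
Monthly escrow = $5,211.12 ÷ 12 = $434.26
Cushion = 2 × $434.26 = $868.52
Excess over cushion: $1,283.23 − $868.52 = $414.71

$414.71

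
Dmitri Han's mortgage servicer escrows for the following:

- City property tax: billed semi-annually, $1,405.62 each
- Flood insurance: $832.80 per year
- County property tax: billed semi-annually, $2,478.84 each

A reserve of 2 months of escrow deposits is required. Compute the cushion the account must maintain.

City property tax: $1,405.62 × 2 = $2,811.24 per year
Flood insurance: $832.80 per year
County property tax: $2,478.84 × 2 = $4,957.68 per year
Combined annual = $8,601.72
Base monthly escrow = $8,601.72 ÷ 12 = $716.81
Cushion = 2 × $716.81 = $1,433.62

$1,433.62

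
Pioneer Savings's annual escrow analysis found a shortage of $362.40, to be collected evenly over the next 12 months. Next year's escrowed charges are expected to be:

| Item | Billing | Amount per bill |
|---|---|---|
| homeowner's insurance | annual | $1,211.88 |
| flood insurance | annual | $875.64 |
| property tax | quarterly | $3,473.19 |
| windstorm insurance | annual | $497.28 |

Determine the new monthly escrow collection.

Homeowner's insurance: $1,211.88 annually
Flood insurance: $875.64 annually
Property tax: $3,473.19 × 4 = $13,892.76 annually
Windstorm insurance: $497.28 annually
Total per year = $1,211.88 + $875.64 + $13,892.76 + $497.28 = $16,477.56
Per month = $16,477.56 / 12 = $1,373.13
Monthly shortage recovery: $362.40 ÷ 12 = $30.20
New monthly escrow = $1,373.13 + $30.20 = $1,403.33

$1,403.33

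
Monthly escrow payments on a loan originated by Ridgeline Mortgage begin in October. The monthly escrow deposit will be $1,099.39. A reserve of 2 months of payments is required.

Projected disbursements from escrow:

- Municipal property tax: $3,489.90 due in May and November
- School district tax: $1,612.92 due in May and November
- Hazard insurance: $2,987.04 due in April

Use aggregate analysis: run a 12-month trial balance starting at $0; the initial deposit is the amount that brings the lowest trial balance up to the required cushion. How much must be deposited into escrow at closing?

$6,596.34

Cushion = 2 × $1,099.39 = $2,198.78
Trial balance (start $0, +$1,099.39 each month, − disbursements):
  Oct: +$1,099.39 → $1,099.39
  Nov: +$1,099.39 − $5,102.82 → -$2,904.04
  Dec: +$1,099.39 → -$1,804.65
  Jan: +$1,099.39 → -$705.26
  Feb: +$1,099.39 → $394.13
  Mar: +$1,099.39 → $1,493.52
  Apr: +$1,099.39 − $2,987.04 → -$394.13
  May: +$1,099.39 − $5,102.82 → -$4,397.56
  Jun: +$1,099.39 → -$3,298.17
  Jul: +$1,099.39 → -$2,198.78
  Aug: +$1,099.39 → -$1,099.39
  Sep: +$1,099.39 → $0.00
Lowest trial balance = -$4,397.56 (May)
Initial deposit = cushion − low point = $2,198.78 − (-$4,397.56) = $6,596.34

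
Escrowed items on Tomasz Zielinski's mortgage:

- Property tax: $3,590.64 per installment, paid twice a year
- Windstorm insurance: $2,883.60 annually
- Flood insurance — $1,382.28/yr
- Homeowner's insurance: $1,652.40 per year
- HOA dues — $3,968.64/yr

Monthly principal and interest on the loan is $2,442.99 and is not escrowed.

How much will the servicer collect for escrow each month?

Property tax — $3,590.64 × 2 = $7,181.28/yr
Windstorm insurance — $2,883.60/yr
Flood insurance — $1,382.28/yr
Homeowner's insurance — $1,652.40/yr
HOA dues — $3,968.64/yr
Yearly total = $7,181.28 + $2,883.60 + $1,382.28 + $1,652.40 + $3,968.64 = $17,068.20
Monthly escrow = $17,068.20 / 12 = $1,422.35

$1,422.35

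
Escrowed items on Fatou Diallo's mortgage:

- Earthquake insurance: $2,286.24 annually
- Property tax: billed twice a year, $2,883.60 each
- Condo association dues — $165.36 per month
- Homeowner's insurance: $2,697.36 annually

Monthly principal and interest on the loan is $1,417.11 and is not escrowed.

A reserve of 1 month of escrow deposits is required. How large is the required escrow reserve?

$1,061.26

Earthquake insurance: $2,286.24 annually
Property tax: $2,883.60 × 2 = $5,767.20 annually
Condo association dues: $165.36 × 12 = $1,984.32 annually
Homeowner's insurance: $2,697.36 annually
Yearly total = $12,735.12
Monthly escrow = $12,735.12 / 12 = $1,061.26
Required cushion = 1 × $1,061.26 = $1,061.26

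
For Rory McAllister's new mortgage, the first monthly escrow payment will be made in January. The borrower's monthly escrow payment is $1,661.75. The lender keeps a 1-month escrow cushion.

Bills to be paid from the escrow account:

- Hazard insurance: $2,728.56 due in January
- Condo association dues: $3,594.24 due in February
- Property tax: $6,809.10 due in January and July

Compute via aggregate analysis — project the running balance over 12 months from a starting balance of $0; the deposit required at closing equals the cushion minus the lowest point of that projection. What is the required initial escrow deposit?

$11,470.15

Cushion = 1 × $1,661.75 = $1,661.75
Trial balance (start $0, +$1,661.75 each month, − disbursements):
  Jan: +$1,661.75 − $9,537.66 → -$7,875.91
  Feb: +$1,661.75 − $3,594.24 → -$9,808.40
  Mar: +$1,661.75 → -$8,146.65
  Apr: +$1,661.75 → -$6,484.90
  May: +$1,661.75 → -$4,823.15
  Jun: +$1,661.75 → -$3,161.40
  Jul: +$1,661.75 − $6,809.10 → -$8,308.75
  Aug: +$1,661.75 → -$6,647.00
  Sep: +$1,661.75 → -$4,985.25
  Oct: +$1,661.75 → -$3,323.50
  Nov: +$1,661.75 → -$1,661.75
  Dec: +$1,661.75 → $0.00
Lowest trial balance = -$9,808.40 (Feb)
Initial deposit = cushion − low point = $1,661.75 − (-$9,808.40) = $11,470.15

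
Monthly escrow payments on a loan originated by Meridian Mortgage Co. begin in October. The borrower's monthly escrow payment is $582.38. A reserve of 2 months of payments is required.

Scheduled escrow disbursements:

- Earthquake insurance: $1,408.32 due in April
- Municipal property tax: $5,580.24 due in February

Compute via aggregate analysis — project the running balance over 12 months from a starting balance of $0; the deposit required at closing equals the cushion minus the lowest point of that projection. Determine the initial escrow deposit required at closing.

$4,076.66

Cushion = 2 × $582.38 = $1,164.76
Trial balance (start $0, +$582.38 each month, − disbursements):
  Oct: +$582.38 → $582.38
  Nov: +$582.38 → $1,164.76
  Dec: +$582.38 → $1,747.14
  Jan: +$582.38 → $2,329.52
  Feb: +$582.38 − $5,580.24 → -$2,668.34
  Mar: +$582.38 → -$2,085.96
  Apr: +$582.38 − $1,408.32 → -$2,911.90
  May: +$582.38 → -$2,329.52
  Jun: +$582.38 → -$1,747.14
  Jul: +$582.38 → -$1,164.76
  Aug: +$582.38 → -$582.38
  Sep: +$582.38 → $0.00
Lowest trial balance = -$2,911.90 (Apr)
Initial deposit = cushion − low point = $1,164.76 − (-$2,911.90) = $4,076.66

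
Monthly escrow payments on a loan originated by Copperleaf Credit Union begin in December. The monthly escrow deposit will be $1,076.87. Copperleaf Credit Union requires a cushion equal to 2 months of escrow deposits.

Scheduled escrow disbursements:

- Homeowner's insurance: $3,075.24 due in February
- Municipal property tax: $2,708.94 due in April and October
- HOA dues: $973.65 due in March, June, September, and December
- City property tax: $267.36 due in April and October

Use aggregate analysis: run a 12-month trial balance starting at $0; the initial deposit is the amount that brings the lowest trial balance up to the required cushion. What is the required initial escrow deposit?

$4,768.23

Cushion = 2 × $1,076.87 = $2,153.74
Trial balance (start $0, +$1,076.87 each month, − disbursements):
  Dec: +$1,076.87 − $973.65 → $103.22
  Jan: +$1,076.87 → $1,180.09
  Feb: +$1,076.87 − $3,075.24 → -$818.28
  Mar: +$1,076.87 − $973.65 → -$715.06
  Apr: +$1,076.87 − $2,976.30 → -$2,614.49
  May: +$1,076.87 → -$1,537.62
  Jun: +$1,076.87 − $973.65 → -$1,434.40
  Jul: +$1,076.87 → -$357.53
  Aug: +$1,076.87 → $719.34
  Sep: +$1,076.87 − $973.65 → $822.56
  Oct: +$1,076.87 − $2,976.30 → -$1,076.87
  Nov: +$1,076.87 → $0.00
Lowest trial balance = -$2,614.49 (Apr)
Initial deposit = cushion − low point = $2,153.74 − (-$2,614.49) = $4,768.23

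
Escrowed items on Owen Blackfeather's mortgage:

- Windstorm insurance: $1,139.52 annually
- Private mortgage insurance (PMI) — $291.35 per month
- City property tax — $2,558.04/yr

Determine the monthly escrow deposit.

Windstorm insurance: $1,139.52 per year
Private mortgage insurance (PMI): $291.35 × 12 = $3,496.20 per year
City property tax: $2,558.04 per year
Annual escrow total = $7,193.76
Base monthly escrow = $7,193.76 ÷ 12 = $599.48

$599.48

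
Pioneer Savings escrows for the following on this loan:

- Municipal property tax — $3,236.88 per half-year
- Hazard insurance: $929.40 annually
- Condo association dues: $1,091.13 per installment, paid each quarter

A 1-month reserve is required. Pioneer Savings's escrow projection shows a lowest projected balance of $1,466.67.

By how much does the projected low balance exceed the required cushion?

Municipal property tax: $3,236.88 × 2 = $6,473.76 per year
Hazard insurance: $929.40 per year
Condo association dues: $1,091.13 × 4 = $4,364.52 per year
Total per year = $6,473.76 + $929.40 + $4,364.52 = $11,767.68
Base monthly escrow = $11,767.68 ÷ 12 = $980.64
Required reserve = 1 × $980.64 = $980.64
Surplus = $1,466.67 − $980.64 = $486.03

$486.03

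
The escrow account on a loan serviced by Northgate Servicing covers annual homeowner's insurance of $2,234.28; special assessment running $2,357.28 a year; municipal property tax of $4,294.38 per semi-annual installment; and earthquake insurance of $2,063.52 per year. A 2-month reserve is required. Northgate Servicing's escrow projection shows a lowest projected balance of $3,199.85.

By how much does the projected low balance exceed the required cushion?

Homeowner's insurance — $2,234.28 annually
Special assessment — $2,357.28 annually
Municipal property tax — $4,294.38 × 2 = $8,588.76 annually
Earthquake insurance — $2,063.52 annually
Annual escrow total = $15,243.84
Base monthly escrow = $15,243.84 / 12 = $1,270.32
Cushion = 2 × $1,270.32 = $2,540.64
Excess over cushion: $3,199.85 − $2,540.64 = $659.21

$659.21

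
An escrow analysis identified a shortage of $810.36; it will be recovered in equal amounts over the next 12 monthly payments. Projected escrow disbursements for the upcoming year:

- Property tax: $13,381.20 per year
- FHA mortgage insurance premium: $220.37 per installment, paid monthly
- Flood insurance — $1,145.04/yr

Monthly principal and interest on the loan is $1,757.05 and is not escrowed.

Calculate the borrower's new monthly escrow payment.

$1,498.42

Property tax: $13,381.20
FHA mortgage insurance premium: $220.37 × 12 = $2,644.44
Flood insurance: $1,145.04
Combined annual = $17,170.68
Monthly = $17,170.68 / 12 = $1,430.89
Monthly shortage recovery: $810.36 / 12 = $67.53
New monthly escrow = $1,430.89 + $67.53 = $1,498.42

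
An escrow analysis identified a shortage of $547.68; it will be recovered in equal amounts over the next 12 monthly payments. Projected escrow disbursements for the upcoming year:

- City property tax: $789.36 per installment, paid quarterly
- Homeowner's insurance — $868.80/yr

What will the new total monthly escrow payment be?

City property tax: $789.36 × 4 = $3,157.44 annually
Homeowner's insurance: $868.80 annually
Yearly total = $3,157.44 + $868.80 = $4,026.24
Monthly escrow = $4,026.24 ÷ 12 = $335.52
Monthly shortage recovery: $547.68 / 12 = $45.64
New monthly escrow = $335.52 + $45.64 = $381.16

$381.16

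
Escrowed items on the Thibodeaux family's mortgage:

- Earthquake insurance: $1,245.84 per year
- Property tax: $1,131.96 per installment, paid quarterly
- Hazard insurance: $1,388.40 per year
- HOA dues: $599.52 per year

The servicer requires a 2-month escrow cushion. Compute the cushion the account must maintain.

$1,293.60

Earthquake insurance = $1,245.84/yr
Property tax = $1,131.96 × 4 = $4,527.84/yr
Hazard insurance = $1,388.40/yr
HOA dues = $599.52/yr
Combined annual = $1,245.84 + $4,527.84 + $1,388.40 + $599.52 = $7,761.60
Per month = $7,761.60 ÷ 12 = $646.80
Cushion = 2 × $646.80 = $1,293.60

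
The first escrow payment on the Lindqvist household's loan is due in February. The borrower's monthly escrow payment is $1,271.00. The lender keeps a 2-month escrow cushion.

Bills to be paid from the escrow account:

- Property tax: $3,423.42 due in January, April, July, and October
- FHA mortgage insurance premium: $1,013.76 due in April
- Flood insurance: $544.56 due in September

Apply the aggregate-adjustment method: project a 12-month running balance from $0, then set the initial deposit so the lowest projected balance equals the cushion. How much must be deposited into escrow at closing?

$3,166.18

Cushion = 2 × $1,271.00 = $2,542.00
Trial balance (start $0, +$1,271.00 each month, − disbursements):
  Feb: +$1,271.00 → $1,271.00
  Mar: +$1,271.00 → $2,542.00
  Apr: +$1,271.00 − $4,437.18 → -$624.18
  May: +$1,271.00 → $646.82
  Jun: +$1,271.00 → $1,917.82
  Jul: +$1,271.00 − $3,423.42 → -$234.60
  Aug: +$1,271.00 → $1,036.40
  Sep: +$1,271.00 − $544.56 → $1,762.84
  Oct: +$1,271.00 − $3,423.42 → -$389.58
  Nov: +$1,271.00 → $881.42
  Dec: +$1,271.00 → $2,152.42
  Jan: +$1,271.00 − $3,423.42 → $0.00
Lowest trial balance = -$624.18 (Apr)
Initial deposit = cushion − low point = $2,542.00 − (-$624.18) = $3,166.18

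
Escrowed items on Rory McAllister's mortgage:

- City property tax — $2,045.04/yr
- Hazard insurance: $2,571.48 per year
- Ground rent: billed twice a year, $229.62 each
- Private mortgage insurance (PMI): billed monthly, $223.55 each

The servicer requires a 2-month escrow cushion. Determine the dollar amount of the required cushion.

$1,293.06

City property tax = $2,045.04 annually
Hazard insurance = $2,571.48 annually
Ground rent = $229.62 × 2 = $459.24 annually
Private mortgage insurance (PMI) = $223.55 × 12 = $2,682.60 annually
Annual escrow total = $2,045.04 + $2,571.48 + $459.24 + $2,682.60 = $7,758.36
Monthly = $7,758.36 / 12 = $646.53
Reserve = 2 × $646.53 = $1,293.06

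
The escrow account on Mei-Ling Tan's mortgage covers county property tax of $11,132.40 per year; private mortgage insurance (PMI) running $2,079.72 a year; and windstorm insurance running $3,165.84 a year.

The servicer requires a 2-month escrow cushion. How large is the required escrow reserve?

County property tax — $11,132.40/yr
Private mortgage insurance (PMI) — $2,079.72/yr
Windstorm insurance — $3,165.84/yr
Combined annual = $11,132.40 + $2,079.72 + $3,165.84 = $16,377.96
Monthly = $16,377.96 / 12 = $1,364.83
Reserve = 2 × $1,364.83 = $2,729.66

$2,729.66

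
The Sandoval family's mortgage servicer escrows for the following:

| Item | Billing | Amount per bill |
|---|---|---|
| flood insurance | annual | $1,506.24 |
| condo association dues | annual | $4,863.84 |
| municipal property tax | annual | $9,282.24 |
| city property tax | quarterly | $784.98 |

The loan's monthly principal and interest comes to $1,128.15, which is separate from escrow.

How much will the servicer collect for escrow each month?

$1,566.02

Flood insurance = $1,506.24/yr
Condo association dues = $4,863.84/yr
Municipal property tax = $9,282.24/yr
City property tax = $784.98 × 4 = $3,139.92/yr
Total annual escrow = $1,506.24 + $4,863.84 + $9,282.24 + $3,139.92 = $18,792.24
Per month = $18,792.24 ÷ 12 = $1,566.02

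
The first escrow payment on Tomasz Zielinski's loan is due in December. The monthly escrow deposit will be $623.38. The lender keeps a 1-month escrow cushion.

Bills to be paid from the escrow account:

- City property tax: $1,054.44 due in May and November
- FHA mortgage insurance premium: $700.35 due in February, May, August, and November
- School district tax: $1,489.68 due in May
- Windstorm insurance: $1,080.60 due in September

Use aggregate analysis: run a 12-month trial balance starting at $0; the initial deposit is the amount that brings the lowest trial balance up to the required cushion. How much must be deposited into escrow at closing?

Cushion = 1 × $623.38 = $623.38
Trial balance (start $0, +$623.38 each month, − disbursements):
  Dec: +$623.38 → $623.38
  Jan: +$623.38 → $1,246.76
  Feb: +$623.38 − $700.35 → $1,169.79
  Mar: +$623.38 → $1,793.17
  Apr: +$623.38 → $2,416.55
  May: +$623.38 − $3,244.47 → -$204.54
  Jun: +$623.38 → $418.84
  Jul: +$623.38 → $1,042.22
  Aug: +$623.38 − $700.35 → $965.25
  Sep: +$623.38 − $1,080.60 → $508.03
  Oct: +$623.38 → $1,131.41
  Nov: +$623.38 − $1,754.79 → $0.00
Lowest trial balance = -$204.54 (May)
Initial deposit = cushion − low point = $623.38 − (-$204.54) = $827.92

$827.92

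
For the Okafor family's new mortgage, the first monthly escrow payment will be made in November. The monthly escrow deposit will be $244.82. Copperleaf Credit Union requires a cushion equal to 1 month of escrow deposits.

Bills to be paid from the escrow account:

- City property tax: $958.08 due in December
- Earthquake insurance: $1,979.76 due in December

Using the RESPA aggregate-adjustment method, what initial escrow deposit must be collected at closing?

$2,693.02

Cushion = 1 × $244.82 = $244.82
Trial balance (start $0, +$244.82 each month, − disbursements):
  Nov: +$244.82 → $244.82
  Dec: +$244.82 − $2,937.84 → -$2,448.20
  Jan: +$244.82 → -$2,203.38
  Feb: +$244.82 → -$1,958.56
  Mar: +$244.82 → -$1,713.74
  Apr: +$244.82 → -$1,468.92
  May: +$244.82 → -$1,224.10
  Jun: +$244.82 → -$979.28
  Jul: +$244.82 → -$734.46
  Aug: +$244.82 → -$489.64
  Sep: +$244.82 → -$244.82
  Oct: +$244.82 → $0.00
Lowest trial balance = -$2,448.20 (Dec)
Initial deposit = cushion − low point = $244.82 − (-$2,448.20) = $2,693.02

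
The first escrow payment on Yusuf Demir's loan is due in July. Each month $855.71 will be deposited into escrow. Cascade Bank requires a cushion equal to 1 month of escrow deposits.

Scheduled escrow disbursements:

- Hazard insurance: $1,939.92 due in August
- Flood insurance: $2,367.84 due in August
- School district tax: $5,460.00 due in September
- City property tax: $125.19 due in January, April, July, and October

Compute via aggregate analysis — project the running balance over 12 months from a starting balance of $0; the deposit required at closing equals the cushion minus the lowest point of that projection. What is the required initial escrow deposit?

$8,181.53

Cushion = 1 × $855.71 = $855.71
Trial balance (start $0, +$855.71 each month, − disbursements):
  Jul: +$855.71 − $125.19 → $730.52
  Aug: +$855.71 − $4,307.76 → -$2,721.53
  Sep: +$855.71 − $5,460.00 → -$7,325.82
  Oct: +$855.71 − $125.19 → -$6,595.30
  Nov: +$855.71 → -$5,739.59
  Dec: +$855.71 → -$4,883.88
  Jan: +$855.71 − $125.19 → -$4,153.36
  Feb: +$855.71 → -$3,297.65
  Mar: +$855.71 → -$2,441.94
  Apr: +$855.71 − $125.19 → -$1,711.42
  May: +$855.71 → -$855.71
  Jun: +$855.71 → $0.00
Lowest trial balance = -$7,325.82 (Sep)
Initial deposit = cushion − low point = $855.71 − (-$7,325.82) = $8,181.53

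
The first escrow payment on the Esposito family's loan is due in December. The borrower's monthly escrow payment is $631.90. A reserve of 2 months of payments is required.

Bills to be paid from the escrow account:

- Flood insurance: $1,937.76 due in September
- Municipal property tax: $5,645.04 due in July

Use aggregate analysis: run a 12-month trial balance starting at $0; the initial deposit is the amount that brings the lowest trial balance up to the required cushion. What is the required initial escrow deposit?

Cushion = 2 × $631.90 = $1,263.80
Trial balance (start $0, +$631.90 each month, − disbursements):
  Dec: +$631.90 → $631.90
  Jan: +$631.90 → $1,263.80
  Feb: +$631.90 → $1,895.70
  Mar: +$631.90 → $2,527.60
  Apr: +$631.90 → $3,159.50
  May: +$631.90 → $3,791.40
  Jun: +$631.90 → $4,423.30
  Jul: +$631.90 − $5,645.04 → -$589.84
  Aug: +$631.90 → $42.06
  Sep: +$631.90 − $1,937.76 → -$1,263.80
  Oct: +$631.90 → -$631.90
  Nov: +$631.90 → $0.00
Lowest trial balance = -$1,263.80 (Sep)
Initial deposit = cushion − low point = $1,263.80 − (-$1,263.80) = $2,527.60

$2,527.60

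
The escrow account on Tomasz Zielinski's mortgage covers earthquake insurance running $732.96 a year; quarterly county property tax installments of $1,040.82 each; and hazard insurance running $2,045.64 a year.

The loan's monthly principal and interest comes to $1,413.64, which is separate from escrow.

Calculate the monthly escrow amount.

$578.49

Earthquake insurance: $732.96 annually
County property tax: $1,040.82 × 4 = $4,163.28 annually
Hazard insurance: $2,045.64 annually
Total per year = $732.96 + $4,163.28 + $2,045.64 = $6,941.88
Per month = $6,941.88 ÷ 12 = $578.49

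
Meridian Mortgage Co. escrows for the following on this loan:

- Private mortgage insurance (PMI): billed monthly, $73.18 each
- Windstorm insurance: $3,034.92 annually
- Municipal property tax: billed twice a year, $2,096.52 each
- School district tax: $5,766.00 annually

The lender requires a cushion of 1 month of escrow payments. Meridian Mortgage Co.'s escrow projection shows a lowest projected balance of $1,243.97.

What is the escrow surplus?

Private mortgage insurance (PMI): $73.18 × 12 = $878.16 annually
Windstorm insurance: $3,034.92 annually
Municipal property tax: $2,096.52 × 2 = $4,193.04 annually
School district tax: $5,766.00 annually
Combined annual = $878.16 + $3,034.92 + $4,193.04 + $5,766.00 = $13,872.12
Monthly escrow = $13,872.12 / 12 = $1,156.01
Required reserve = 1 × $1,156.01 = $1,156.01
Surplus = $1,243.97 − $1,156.01 = $87.96

$87.96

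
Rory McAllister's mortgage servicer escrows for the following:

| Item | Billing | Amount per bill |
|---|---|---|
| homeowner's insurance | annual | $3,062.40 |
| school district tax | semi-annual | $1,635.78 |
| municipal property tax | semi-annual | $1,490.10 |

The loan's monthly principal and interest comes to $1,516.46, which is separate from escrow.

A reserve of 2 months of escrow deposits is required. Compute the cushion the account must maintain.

Homeowner's insurance — $3,062.40
School district tax — $1,635.78 × 2 = $3,271.56
Municipal property tax — $1,490.10 × 2 = $2,980.20
Total per year = $3,062.40 + $3,271.56 + $2,980.20 = $9,314.16
Per month = $9,314.16 ÷ 12 = $776.18
Reserve = 2 × $776.18 = $1,552.36

$1,552.36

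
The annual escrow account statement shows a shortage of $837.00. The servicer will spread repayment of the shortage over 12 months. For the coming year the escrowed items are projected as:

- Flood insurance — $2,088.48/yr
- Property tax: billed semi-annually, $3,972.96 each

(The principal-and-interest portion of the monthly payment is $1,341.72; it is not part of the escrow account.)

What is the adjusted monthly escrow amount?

$905.95

Flood insurance = $2,088.48 annually
Property tax = $3,972.96 × 2 = $7,945.92 annually
Total per year = $2,088.48 + $7,945.92 = $10,034.40
Monthly = $10,034.40 ÷ 12 = $836.20
Monthly shortage recovery: $837.00 ÷ 12 = $69.75
Adjusted monthly = $836.20 + $69.75 = $905.95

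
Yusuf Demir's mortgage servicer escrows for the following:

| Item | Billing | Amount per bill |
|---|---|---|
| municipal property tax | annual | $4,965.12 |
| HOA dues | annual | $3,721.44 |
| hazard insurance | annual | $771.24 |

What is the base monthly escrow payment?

$788.15

Municipal property tax = $4,965.12
HOA dues = $3,721.44
Hazard insurance = $771.24
Total per year = $4,965.12 + $3,721.44 + $771.24 = $9,457.80
Monthly escrow = $9,457.80 / 12 = $788.15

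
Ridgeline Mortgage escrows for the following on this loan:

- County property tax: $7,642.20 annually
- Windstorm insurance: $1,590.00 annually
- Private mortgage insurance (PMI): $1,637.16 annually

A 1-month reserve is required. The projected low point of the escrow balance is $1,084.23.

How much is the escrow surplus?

County property tax — $7,642.20 per year
Windstorm insurance — $1,590.00 per year
Private mortgage insurance (PMI) — $1,637.16 per year
Yearly total = $10,869.36
Base monthly escrow = $10,869.36 ÷ 12 = $905.78
Cushion = 1 × $905.78 = $905.78
Excess over cushion: $1,084.23 − $905.78 = $178.45

$178.45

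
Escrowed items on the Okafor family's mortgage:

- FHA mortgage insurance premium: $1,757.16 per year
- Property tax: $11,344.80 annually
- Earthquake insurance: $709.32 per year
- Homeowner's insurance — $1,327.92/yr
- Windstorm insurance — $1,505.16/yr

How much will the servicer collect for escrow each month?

$1,387.03

FHA mortgage insurance premium: $1,757.16
Property tax: $11,344.80
Earthquake insurance: $709.32
Homeowner's insurance: $1,327.92
Windstorm insurance: $1,505.16
Yearly total = $16,644.36
Per month = $16,644.36 / 12 = $1,387.03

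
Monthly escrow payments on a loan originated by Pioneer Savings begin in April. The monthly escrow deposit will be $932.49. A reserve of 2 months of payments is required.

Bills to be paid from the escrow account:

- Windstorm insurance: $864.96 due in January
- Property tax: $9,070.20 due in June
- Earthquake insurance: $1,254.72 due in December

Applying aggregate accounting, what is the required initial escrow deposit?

$8,137.71

Cushion = 2 × $932.49 = $1,864.98
Trial balance (start $0, +$932.49 each month, − disbursements):
  Apr: +$932.49 → $932.49
  May: +$932.49 → $1,864.98
  Jun: +$932.49 − $9,070.20 → -$6,272.73
  Jul: +$932.49 → -$5,340.24
  Aug: +$932.49 → -$4,407.75
  Sep: +$932.49 → -$3,475.26
  Oct: +$932.49 → -$2,542.77
  Nov: +$932.49 → -$1,610.28
  Dec: +$932.49 − $1,254.72 → -$1,932.51
  Jan: +$932.49 − $864.96 → -$1,864.98
  Feb: +$932.49 → -$932.49
  Mar: +$932.49 → $0.00
Lowest trial balance = -$6,272.73 (Jun)
Initial deposit = cushion − low point = $1,864.98 − (-$6,272.73) = $8,137.71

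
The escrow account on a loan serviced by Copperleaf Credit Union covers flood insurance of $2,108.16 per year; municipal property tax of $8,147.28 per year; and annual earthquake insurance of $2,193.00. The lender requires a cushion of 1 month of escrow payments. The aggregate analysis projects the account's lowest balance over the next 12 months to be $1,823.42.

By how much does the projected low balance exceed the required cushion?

Flood insurance — $2,108.16 per year
Municipal property tax — $8,147.28 per year
Earthquake insurance — $2,193.00 per year
Total per year = $12,448.44
Base monthly escrow = $12,448.44 ÷ 12 = $1,037.37
Required reserve = 1 × $1,037.37 = $1,037.37
Excess over cushion: $1,823.42 − $1,037.37 = $786.05

$786.05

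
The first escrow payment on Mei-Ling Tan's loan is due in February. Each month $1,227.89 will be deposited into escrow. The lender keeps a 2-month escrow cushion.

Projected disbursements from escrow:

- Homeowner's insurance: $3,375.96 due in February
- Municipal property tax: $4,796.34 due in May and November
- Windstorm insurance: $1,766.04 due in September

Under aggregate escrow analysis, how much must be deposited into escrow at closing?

$5,716.52

Cushion = 2 × $1,227.89 = $2,455.78
Trial balance (start $0, +$1,227.89 each month, − disbursements):
  Feb: +$1,227.89 − $3,375.96 → -$2,148.07
  Mar: +$1,227.89 → -$920.18
  Apr: +$1,227.89 → $307.71
  May: +$1,227.89 − $4,796.34 → -$3,260.74
  Jun: +$1,227.89 → -$2,032.85
  Jul: +$1,227.89 → -$804.96
  Aug: +$1,227.89 → $422.93
  Sep: +$1,227.89 − $1,766.04 → -$115.22
  Oct: +$1,227.89 → $1,112.67
  Nov: +$1,227.89 − $4,796.34 → -$2,455.78
  Dec: +$1,227.89 → -$1,227.89
  Jan: +$1,227.89 → $0.00
Lowest trial balance = -$3,260.74 (May)
Initial deposit = cushion − low point = $2,455.78 − (-$3,260.74) = $5,716.52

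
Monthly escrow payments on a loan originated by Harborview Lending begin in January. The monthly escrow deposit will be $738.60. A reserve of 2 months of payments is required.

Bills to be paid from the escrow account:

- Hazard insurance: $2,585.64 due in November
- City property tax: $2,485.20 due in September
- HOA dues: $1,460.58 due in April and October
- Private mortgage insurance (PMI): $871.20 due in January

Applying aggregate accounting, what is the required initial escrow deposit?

$2,215.80

Cushion = 2 × $738.60 = $1,477.20
Trial balance (start $0, +$738.60 each month, − disbursements):
  Jan: +$738.60 − $871.20 → -$132.60
  Feb: +$738.60 → $606.00
  Mar: +$738.60 → $1,344.60
  Apr: +$738.60 − $1,460.58 → $622.62
  May: +$738.60 → $1,361.22
  Jun: +$738.60 → $2,099.82
  Jul: +$738.60 → $2,838.42
  Aug: +$738.60 → $3,577.02
  Sep: +$738.60 − $2,485.20 → $1,830.42
  Oct: +$738.60 − $1,460.58 → $1,108.44
  Nov: +$738.60 − $2,585.64 → -$738.60
  Dec: +$738.60 → $0.00
Lowest trial balance = -$738.60 (Nov)
Initial deposit = cushion − low point = $1,477.20 − (-$738.60) = $2,215.80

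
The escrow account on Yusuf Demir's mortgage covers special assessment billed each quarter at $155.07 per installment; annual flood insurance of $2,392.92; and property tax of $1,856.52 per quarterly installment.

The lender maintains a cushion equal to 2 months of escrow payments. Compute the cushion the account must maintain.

$1,739.88

Special assessment = $155.07 × 4 = $620.28
Flood insurance = $2,392.92
Property tax = $1,856.52 × 4 = $7,426.08
Annual escrow total = $10,439.28
Monthly escrow = $10,439.28 ÷ 12 = $869.94
Cushion = 2 × $869.94 = $1,739.88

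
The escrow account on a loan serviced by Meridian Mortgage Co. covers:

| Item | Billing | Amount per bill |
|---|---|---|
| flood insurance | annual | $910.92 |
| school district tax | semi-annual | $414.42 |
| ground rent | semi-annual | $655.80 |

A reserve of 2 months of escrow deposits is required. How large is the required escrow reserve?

$508.56

Flood insurance — $910.92
School district tax — $414.42 × 2 = $828.84
Ground rent — $655.80 × 2 = $1,311.60
Yearly total = $3,051.36
Base monthly escrow = $3,051.36 ÷ 12 = $254.28
Reserve = 2 × $254.28 = $508.56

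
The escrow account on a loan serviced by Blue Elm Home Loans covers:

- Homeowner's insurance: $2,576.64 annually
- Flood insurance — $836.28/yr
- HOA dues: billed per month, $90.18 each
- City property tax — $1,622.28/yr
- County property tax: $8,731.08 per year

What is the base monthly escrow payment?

Homeowner's insurance — $2,576.64 annually
Flood insurance — $836.28 annually
HOA dues — $90.18 × 12 = $1,082.16 annually
City property tax — $1,622.28 annually
County property tax — $8,731.08 annually
Combined annual = $2,576.64 + $836.28 + $1,082.16 + $1,622.28 + $8,731.08 = $14,848.44
Monthly escrow = $14,848.44 ÷ 12 = $1,237.37

$1,237.37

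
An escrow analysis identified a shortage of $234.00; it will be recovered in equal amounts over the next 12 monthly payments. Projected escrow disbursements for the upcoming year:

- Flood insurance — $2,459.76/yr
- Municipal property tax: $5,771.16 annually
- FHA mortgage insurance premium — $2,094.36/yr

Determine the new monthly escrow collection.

Flood insurance — $2,459.76/yr
Municipal property tax — $5,771.16/yr
FHA mortgage insurance premium — $2,094.36/yr
Annual escrow total = $10,325.28
Monthly = $10,325.28 / 12 = $860.44
Monthly shortage recovery: $234.00 / 12 = $19.50
New monthly escrow = $860.44 + $19.50 = $879.94

$879.94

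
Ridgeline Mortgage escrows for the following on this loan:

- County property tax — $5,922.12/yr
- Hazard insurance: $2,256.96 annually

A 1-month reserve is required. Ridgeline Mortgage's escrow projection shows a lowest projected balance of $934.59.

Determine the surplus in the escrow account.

$253.00

County property tax: $5,922.12/yr
Hazard insurance: $2,256.96/yr
Total per year = $8,179.08
Monthly = $8,179.08 / 12 = $681.59
Cushion = 1 × $681.59 = $681.59
Excess over cushion: $934.59 − $681.59 = $253.00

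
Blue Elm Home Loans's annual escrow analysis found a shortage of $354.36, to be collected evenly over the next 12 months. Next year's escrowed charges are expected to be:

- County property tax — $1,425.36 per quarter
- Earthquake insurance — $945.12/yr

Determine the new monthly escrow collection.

County property tax: $1,425.36 × 4 = $5,701.44 per year
Earthquake insurance: $945.12 per year
Annual escrow total = $6,646.56
Base monthly escrow = $6,646.56 ÷ 12 = $553.88
Shortage per month = $354.36 / 12 = $29.53
New monthly escrow = $553.88 + $29.53 = $583.41

$583.41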